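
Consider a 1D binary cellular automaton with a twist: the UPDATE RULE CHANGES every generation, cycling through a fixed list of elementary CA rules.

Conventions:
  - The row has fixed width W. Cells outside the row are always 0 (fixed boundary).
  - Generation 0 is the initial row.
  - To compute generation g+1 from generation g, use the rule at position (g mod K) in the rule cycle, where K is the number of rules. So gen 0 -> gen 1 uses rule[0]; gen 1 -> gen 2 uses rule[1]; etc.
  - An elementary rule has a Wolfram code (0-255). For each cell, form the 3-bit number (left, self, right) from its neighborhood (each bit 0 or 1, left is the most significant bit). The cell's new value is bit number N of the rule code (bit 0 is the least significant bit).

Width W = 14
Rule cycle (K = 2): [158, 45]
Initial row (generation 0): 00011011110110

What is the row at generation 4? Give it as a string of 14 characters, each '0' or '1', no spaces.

Gen 0: 00011011110110
Gen 1 (rule 158): 00110011100101
Gen 2 (rule 45): 10100010000111
Gen 3 (rule 158): 10110111001110
Gen 4 (rule 45): 11101100001000

Answer: 11101100001000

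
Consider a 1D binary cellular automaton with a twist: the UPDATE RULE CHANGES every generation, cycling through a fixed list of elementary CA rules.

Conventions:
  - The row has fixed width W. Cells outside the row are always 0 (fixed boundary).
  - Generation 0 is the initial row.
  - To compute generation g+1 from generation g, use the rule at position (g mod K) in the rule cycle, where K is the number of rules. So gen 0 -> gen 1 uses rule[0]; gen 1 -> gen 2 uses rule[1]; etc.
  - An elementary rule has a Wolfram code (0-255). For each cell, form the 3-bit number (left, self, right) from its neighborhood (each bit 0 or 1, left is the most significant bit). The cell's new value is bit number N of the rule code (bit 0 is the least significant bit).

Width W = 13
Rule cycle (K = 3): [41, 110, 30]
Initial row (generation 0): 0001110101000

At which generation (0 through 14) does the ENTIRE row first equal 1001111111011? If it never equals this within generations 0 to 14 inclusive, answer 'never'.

Gen 0: 0001110101000
Gen 1 (rule 41): 1101001010011
Gen 2 (rule 110): 1111011110111
Gen 3 (rule 30): 1000010000100
Gen 4 (rule 41): 0011000110001
Gen 5 (rule 110): 0111001110011
Gen 6 (rule 30): 1100111001110
Gen 7 (rule 41): 1000100001000
Gen 8 (rule 110): 1001100011000
Gen 9 (rule 30): 1111010110100
Gen 10 (rule 41): 1000101101001
Gen 11 (rule 110): 1001111111011
Gen 12 (rule 30): 1111000000010
Gen 13 (rule 41): 1000011111000
Gen 14 (rule 110): 1000110001000

Answer: 11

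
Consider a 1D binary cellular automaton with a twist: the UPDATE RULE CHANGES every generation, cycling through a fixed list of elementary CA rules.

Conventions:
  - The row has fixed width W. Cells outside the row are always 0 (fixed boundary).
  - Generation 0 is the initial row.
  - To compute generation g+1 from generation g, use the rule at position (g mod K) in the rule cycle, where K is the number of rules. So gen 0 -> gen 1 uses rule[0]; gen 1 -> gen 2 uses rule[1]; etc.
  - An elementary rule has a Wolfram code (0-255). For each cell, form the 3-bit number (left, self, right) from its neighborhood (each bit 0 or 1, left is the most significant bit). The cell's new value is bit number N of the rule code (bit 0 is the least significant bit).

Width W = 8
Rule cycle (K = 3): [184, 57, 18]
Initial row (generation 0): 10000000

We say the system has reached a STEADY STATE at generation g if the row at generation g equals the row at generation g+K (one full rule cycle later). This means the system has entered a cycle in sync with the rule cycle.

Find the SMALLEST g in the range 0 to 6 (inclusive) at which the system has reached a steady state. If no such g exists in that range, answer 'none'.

Answer: none

Derivation:
Gen 0: 10000000
Gen 1 (rule 184): 01000000
Gen 2 (rule 57): 00111111
Gen 3 (rule 18): 01000000
Gen 4 (rule 184): 00100000
Gen 5 (rule 57): 10011111
Gen 6 (rule 18): 01100000
Gen 7 (rule 184): 01010000
Gen 8 (rule 57): 00101111
Gen 9 (rule 18): 01000000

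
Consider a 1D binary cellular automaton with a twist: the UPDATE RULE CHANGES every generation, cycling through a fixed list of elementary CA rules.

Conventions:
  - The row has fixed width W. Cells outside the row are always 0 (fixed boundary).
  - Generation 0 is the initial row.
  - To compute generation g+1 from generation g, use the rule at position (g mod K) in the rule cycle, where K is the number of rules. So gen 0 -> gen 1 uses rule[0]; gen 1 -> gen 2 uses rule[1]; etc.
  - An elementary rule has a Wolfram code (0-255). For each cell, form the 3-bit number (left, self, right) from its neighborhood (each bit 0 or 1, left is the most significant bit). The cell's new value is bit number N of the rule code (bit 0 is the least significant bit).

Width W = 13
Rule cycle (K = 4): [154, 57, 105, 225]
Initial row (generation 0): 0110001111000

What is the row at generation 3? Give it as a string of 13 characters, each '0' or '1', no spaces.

Gen 0: 0110001111000
Gen 1 (rule 154): 1101011110100
Gen 2 (rule 57): 1010110001011
Gen 3 (rule 105): 0101110100111

Answer: 0101110100111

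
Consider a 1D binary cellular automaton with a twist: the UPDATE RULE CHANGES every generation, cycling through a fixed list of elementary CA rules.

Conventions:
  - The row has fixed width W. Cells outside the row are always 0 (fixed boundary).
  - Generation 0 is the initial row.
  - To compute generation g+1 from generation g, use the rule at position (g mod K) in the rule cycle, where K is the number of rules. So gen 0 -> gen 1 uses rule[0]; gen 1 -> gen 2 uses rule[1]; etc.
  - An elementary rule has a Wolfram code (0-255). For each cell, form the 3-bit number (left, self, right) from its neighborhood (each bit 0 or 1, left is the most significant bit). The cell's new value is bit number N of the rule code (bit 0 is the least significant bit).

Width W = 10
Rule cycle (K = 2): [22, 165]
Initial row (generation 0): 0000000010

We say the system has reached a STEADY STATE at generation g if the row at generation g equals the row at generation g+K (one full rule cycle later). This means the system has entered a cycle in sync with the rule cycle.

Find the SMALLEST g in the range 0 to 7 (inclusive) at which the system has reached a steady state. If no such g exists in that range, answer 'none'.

Answer: none

Derivation:
Gen 0: 0000000010
Gen 1 (rule 22): 0000000111
Gen 2 (rule 165): 1111110010
Gen 3 (rule 22): 0000001111
Gen 4 (rule 165): 1111100110
Gen 5 (rule 22): 0000011001
Gen 6 (rule 165): 1111000001
Gen 7 (rule 22): 0000100011
Gen 8 (rule 165): 1110101000
Gen 9 (rule 22): 0000101100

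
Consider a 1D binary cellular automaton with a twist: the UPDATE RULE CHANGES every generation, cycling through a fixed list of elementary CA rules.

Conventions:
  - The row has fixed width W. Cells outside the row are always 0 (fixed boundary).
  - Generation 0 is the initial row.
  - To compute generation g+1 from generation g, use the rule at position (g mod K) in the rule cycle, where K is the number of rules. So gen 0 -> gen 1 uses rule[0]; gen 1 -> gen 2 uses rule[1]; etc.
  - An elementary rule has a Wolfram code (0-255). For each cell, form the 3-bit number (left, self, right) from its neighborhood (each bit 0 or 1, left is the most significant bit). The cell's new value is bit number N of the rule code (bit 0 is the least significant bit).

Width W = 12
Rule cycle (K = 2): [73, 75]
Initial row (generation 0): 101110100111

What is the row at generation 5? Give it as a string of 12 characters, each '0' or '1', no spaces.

Answer: 110110111011

Derivation:
Gen 0: 101110100111
Gen 1 (rule 73): 001010000101
Gen 2 (rule 75): 110000111000
Gen 3 (rule 73): 110110101011
Gen 4 (rule 75): 110110000011
Gen 5 (rule 73): 110110111011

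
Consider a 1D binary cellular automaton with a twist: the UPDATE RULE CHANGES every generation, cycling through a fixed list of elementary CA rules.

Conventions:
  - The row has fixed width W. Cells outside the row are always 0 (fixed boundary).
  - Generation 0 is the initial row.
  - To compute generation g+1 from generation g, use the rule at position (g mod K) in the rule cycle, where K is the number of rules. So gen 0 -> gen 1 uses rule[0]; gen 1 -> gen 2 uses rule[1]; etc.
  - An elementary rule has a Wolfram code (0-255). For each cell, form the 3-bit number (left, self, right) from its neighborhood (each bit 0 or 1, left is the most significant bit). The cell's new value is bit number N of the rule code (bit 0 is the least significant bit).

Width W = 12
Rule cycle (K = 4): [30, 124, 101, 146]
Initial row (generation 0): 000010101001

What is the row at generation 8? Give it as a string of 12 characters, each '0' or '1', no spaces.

Gen 0: 000010101001
Gen 1 (rule 30): 000110101111
Gen 2 (rule 124): 000111111001
Gen 3 (rule 101): 110000001001
Gen 4 (rule 146): 001000010110
Gen 5 (rule 30): 011100110101
Gen 6 (rule 124): 010110111111
Gen 7 (rule 101): 011011000001
Gen 8 (rule 146): 100000100010

Answer: 100000100010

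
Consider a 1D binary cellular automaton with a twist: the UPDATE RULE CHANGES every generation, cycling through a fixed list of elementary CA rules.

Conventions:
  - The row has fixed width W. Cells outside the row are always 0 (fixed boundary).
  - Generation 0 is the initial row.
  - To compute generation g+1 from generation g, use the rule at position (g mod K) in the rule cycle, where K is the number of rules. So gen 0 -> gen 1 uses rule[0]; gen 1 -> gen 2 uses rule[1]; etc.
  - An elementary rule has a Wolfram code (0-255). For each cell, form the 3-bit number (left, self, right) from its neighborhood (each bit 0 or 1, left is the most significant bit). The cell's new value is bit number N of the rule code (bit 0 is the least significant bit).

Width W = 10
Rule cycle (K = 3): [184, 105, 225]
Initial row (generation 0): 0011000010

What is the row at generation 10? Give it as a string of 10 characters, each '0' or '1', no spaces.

Answer: 0000101101

Derivation:
Gen 0: 0011000010
Gen 1 (rule 184): 0010100001
Gen 2 (rule 105): 1001001100
Gen 3 (rule 225): 0000000101
Gen 4 (rule 184): 0000000010
Gen 5 (rule 105): 1111111000
Gen 6 (rule 225): 0111111011
Gen 7 (rule 184): 0111110110
Gen 8 (rule 105): 0100011110
Gen 9 (rule 225): 0001001110
Gen 10 (rule 184): 0000101101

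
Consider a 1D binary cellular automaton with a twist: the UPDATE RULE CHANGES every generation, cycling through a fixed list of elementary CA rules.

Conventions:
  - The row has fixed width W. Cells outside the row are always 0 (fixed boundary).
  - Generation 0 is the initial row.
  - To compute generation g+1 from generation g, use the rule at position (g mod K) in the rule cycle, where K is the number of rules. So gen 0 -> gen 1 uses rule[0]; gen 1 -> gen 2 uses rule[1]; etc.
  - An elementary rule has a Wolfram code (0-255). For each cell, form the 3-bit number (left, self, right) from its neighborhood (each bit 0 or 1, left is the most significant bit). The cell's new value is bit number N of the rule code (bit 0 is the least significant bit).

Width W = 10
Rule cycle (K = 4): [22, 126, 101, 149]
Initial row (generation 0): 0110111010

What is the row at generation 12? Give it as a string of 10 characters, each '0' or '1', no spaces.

Gen 0: 0110111010
Gen 1 (rule 22): 1000000011
Gen 2 (rule 126): 1100000111
Gen 3 (rule 101): 0101110001
Gen 4 (rule 149): 0100101101
Gen 5 (rule 22): 1111100001
Gen 6 (rule 126): 1000110011
Gen 7 (rule 101): 1010010001
Gen 8 (rule 149): 1011011101
Gen 9 (rule 22): 1000000001
Gen 10 (rule 126): 1100000011
Gen 11 (rule 101): 0101111001
Gen 12 (rule 149): 0100110101

Answer: 0100110101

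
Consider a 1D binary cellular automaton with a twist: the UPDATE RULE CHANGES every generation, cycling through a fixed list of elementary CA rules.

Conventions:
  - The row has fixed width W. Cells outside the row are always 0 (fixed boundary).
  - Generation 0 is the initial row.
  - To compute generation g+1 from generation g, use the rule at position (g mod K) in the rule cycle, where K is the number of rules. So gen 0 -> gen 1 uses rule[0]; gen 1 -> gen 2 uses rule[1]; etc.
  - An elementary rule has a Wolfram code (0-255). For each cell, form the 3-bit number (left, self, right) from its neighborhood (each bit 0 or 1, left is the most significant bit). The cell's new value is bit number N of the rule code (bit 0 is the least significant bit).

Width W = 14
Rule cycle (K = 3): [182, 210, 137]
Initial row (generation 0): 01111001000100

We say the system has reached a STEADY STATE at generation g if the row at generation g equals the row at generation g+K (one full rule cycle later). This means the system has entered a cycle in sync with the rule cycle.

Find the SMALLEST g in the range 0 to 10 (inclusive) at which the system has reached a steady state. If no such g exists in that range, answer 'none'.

Answer: none

Derivation:
Gen 0: 01111001000100
Gen 1 (rule 182): 10110111101110
Gen 2 (rule 210): 00010011100111
Gen 3 (rule 137): 11000011000110
Gen 4 (rule 182): 00100100101001
Gen 5 (rule 210): 01011011000110
Gen 6 (rule 137): 00010010010100
Gen 7 (rule 182): 00111111111110
Gen 8 (rule 210): 01011111111111
Gen 9 (rule 137): 00011111111110
Gen 10 (rule 182): 00101111111101
Gen 11 (rule 210): 01000111111100
Gen 12 (rule 137): 00010111111001
Gen 13 (rule 182): 00111011110111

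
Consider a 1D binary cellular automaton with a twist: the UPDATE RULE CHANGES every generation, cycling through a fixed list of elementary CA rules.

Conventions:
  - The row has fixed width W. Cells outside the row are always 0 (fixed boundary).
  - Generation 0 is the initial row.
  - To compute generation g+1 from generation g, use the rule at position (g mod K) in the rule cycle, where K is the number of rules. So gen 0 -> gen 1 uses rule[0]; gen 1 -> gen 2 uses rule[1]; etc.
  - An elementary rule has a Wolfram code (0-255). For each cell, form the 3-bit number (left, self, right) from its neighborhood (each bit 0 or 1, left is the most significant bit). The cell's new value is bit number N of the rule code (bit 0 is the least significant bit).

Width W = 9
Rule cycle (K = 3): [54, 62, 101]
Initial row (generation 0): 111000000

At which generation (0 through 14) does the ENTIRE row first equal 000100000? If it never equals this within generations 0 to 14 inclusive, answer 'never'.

Answer: 1

Derivation:
Gen 0: 111000000
Gen 1 (rule 54): 000100000
Gen 2 (rule 62): 001110000
Gen 3 (rule 101): 100010111
Gen 4 (rule 54): 110111000
Gen 5 (rule 62): 101100100
Gen 6 (rule 101): 110100101
Gen 7 (rule 54): 001111111
Gen 8 (rule 62): 011000000
Gen 9 (rule 101): 001011111
Gen 10 (rule 54): 011100000
Gen 11 (rule 62): 110010000
Gen 12 (rule 101): 010010111
Gen 13 (rule 54): 111111000
Gen 14 (rule 62): 100000100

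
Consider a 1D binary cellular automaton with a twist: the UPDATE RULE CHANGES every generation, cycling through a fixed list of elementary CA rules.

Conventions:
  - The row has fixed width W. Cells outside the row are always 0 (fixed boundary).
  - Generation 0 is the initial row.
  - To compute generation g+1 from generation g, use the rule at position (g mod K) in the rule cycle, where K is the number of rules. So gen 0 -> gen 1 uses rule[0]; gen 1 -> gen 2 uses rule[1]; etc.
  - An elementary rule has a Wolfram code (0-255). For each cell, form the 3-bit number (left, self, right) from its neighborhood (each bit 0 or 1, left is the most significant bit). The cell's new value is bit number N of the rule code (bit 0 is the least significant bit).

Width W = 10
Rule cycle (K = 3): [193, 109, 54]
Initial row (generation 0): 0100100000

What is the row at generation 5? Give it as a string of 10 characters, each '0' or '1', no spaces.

Answer: 1001001001

Derivation:
Gen 0: 0100100000
Gen 1 (rule 193): 0000001111
Gen 2 (rule 109): 1111101001
Gen 3 (rule 54): 0000011111
Gen 4 (rule 193): 1111001111
Gen 5 (rule 109): 1001001001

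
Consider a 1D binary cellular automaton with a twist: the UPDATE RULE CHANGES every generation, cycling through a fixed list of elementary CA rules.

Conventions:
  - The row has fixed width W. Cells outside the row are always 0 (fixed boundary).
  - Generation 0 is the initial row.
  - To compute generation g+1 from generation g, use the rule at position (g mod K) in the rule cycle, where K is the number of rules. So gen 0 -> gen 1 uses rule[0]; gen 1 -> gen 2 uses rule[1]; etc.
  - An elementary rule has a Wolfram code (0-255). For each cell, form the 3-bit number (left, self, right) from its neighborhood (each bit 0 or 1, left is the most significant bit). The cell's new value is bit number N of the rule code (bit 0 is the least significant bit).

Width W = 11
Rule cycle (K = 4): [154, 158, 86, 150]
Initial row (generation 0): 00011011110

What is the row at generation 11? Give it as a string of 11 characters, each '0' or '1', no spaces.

Answer: 00100000110

Derivation:
Gen 0: 00011011110
Gen 1 (rule 154): 00110011101
Gen 2 (rule 158): 01101111001
Gen 3 (rule 86): 10100001111
Gen 4 (rule 150): 10110010110
Gen 5 (rule 154): 00101100101
Gen 6 (rule 158): 01101011101
Gen 7 (rule 86): 10101000101
Gen 8 (rule 150): 10101101101
Gen 9 (rule 154): 00001001000
Gen 10 (rule 158): 00011111100
Gen 11 (rule 86): 00100000110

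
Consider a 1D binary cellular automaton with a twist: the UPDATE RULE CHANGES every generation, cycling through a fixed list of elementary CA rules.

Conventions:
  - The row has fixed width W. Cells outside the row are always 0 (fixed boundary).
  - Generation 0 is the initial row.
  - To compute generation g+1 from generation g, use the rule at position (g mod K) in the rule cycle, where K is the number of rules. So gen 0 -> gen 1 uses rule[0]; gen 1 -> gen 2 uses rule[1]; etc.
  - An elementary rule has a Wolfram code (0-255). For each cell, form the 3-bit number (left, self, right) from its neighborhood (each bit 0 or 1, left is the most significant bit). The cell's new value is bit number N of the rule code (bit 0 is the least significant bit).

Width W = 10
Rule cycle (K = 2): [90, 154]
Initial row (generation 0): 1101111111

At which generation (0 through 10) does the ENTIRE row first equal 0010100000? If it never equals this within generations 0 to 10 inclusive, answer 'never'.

Gen 0: 1101111111
Gen 1 (rule 90): 1101000001
Gen 2 (rule 154): 1000100010
Gen 3 (rule 90): 0101010101
Gen 4 (rule 154): 1000000000
Gen 5 (rule 90): 0100000000
Gen 6 (rule 154): 1010000000
Gen 7 (rule 90): 0001000000
Gen 8 (rule 154): 0010100000
Gen 9 (rule 90): 0100010000
Gen 10 (rule 154): 1010101000

Answer: 8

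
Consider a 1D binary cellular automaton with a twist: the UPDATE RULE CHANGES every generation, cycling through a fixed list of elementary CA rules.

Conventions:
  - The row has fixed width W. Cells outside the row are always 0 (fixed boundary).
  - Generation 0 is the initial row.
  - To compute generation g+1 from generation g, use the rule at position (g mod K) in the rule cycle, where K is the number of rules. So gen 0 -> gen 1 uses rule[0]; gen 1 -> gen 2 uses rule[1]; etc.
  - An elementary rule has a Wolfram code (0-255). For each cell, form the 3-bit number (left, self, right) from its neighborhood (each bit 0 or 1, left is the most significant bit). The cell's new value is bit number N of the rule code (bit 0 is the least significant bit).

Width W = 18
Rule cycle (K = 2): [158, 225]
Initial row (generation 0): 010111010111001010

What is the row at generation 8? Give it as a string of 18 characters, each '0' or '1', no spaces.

Answer: 011000110110001000

Derivation:
Gen 0: 010111010111001010
Gen 1 (rule 158): 110110010110111011
Gen 2 (rule 225): 011010001011011101
Gen 3 (rule 158): 110011011010011001
Gen 4 (rule 225): 010001101100001000
Gen 5 (rule 158): 111011001010011100
Gen 6 (rule 225): 011101000100001101
Gen 7 (rule 158): 111001101110011001
Gen 8 (rule 225): 011000110110001000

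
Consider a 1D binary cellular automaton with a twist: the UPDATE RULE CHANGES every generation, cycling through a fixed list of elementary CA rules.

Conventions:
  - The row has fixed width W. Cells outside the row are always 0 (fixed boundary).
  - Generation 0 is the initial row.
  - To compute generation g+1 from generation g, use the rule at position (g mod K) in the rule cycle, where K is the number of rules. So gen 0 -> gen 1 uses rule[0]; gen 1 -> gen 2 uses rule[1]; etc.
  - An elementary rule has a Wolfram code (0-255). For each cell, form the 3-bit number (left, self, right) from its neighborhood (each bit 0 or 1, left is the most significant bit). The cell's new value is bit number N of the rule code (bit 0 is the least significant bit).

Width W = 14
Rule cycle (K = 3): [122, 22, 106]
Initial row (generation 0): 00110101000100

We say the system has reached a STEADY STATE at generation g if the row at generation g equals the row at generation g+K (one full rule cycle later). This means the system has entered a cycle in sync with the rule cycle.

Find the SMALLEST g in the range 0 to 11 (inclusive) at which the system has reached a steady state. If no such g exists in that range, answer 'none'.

Answer: none

Derivation:
Gen 0: 00110101000100
Gen 1 (rule 122): 01111010101010
Gen 2 (rule 22): 10000010101011
Gen 3 (rule 106): 00000101010111
Gen 4 (rule 122): 00001010101101
Gen 5 (rule 22): 00011010100001
Gen 6 (rule 106): 00111101000010
Gen 7 (rule 122): 01100110100101
Gen 8 (rule 22): 10011000111101
Gen 9 (rule 106): 00111001100110
Gen 10 (rule 122): 01101111111111
Gen 11 (rule 22): 10000000000000
Gen 12 (rule 106): 00000000000000
Gen 13 (rule 122): 00000000000000
Gen 14 (rule 22): 00000000000000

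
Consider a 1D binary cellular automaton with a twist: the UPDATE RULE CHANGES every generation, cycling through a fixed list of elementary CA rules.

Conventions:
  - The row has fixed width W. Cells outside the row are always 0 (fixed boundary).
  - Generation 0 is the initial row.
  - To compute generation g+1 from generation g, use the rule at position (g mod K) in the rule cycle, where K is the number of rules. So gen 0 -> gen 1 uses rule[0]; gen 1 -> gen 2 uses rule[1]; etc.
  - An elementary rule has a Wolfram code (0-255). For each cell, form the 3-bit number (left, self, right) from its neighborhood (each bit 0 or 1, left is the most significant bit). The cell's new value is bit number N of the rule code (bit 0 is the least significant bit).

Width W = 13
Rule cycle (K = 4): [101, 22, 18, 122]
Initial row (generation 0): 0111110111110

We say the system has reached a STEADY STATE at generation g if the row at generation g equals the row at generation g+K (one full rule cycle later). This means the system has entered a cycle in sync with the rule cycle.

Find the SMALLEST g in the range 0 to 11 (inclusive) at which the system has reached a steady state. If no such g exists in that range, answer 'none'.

Gen 0: 0111110111110
Gen 1 (rule 101): 0000011000010
Gen 2 (rule 22): 0000100100111
Gen 3 (rule 18): 0001011011000
Gen 4 (rule 122): 0010111111100
Gen 5 (rule 101): 1011000000101
Gen 6 (rule 22): 1000100001101
Gen 7 (rule 18): 0101010010000
Gen 8 (rule 122): 1010101101000
Gen 9 (rule 101): 1111110111011
Gen 10 (rule 22): 0000000000000
Gen 11 (rule 18): 0000000000000
Gen 12 (rule 122): 0000000000000
Gen 13 (rule 101): 1111111111111
Gen 14 (rule 22): 0000000000000
Gen 15 (rule 18): 0000000000000

Answer: 10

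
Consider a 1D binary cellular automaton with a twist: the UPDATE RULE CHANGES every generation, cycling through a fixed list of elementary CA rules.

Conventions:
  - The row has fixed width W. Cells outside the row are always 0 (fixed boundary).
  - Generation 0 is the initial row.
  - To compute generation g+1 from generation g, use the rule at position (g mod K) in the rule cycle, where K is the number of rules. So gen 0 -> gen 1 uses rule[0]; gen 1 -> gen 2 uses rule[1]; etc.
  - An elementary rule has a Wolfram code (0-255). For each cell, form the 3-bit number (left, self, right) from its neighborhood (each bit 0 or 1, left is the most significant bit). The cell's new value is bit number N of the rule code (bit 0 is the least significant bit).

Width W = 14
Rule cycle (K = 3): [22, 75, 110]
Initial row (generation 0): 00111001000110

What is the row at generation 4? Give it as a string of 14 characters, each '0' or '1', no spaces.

Gen 0: 00111001000110
Gen 1 (rule 22): 01000111101001
Gen 2 (rule 75): 10011100100010
Gen 3 (rule 110): 10110101100110
Gen 4 (rule 22): 10000100011001

Answer: 10000100011001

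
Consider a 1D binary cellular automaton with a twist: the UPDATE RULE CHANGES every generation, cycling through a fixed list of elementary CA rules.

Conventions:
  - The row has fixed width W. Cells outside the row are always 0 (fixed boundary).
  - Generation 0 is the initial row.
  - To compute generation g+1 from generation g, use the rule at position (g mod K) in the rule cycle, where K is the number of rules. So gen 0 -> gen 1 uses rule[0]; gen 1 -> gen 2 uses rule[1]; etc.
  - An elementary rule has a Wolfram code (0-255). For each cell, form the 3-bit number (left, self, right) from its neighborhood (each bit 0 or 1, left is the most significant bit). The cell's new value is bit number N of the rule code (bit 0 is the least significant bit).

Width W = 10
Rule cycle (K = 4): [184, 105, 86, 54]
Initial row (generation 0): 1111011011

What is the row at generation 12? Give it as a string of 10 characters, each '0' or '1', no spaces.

Answer: 0100000100

Derivation:
Gen 0: 1111011011
Gen 1 (rule 184): 1110110110
Gen 2 (rule 105): 1011111110
Gen 3 (rule 86): 1000000011
Gen 4 (rule 54): 1100000100
Gen 5 (rule 184): 1010000010
Gen 6 (rule 105): 0100111000
Gen 7 (rule 86): 1111001100
Gen 8 (rule 54): 0000110010
Gen 9 (rule 184): 0000101001
Gen 10 (rule 105): 1110010000
Gen 11 (rule 86): 0011111000
Gen 12 (rule 54): 0100000100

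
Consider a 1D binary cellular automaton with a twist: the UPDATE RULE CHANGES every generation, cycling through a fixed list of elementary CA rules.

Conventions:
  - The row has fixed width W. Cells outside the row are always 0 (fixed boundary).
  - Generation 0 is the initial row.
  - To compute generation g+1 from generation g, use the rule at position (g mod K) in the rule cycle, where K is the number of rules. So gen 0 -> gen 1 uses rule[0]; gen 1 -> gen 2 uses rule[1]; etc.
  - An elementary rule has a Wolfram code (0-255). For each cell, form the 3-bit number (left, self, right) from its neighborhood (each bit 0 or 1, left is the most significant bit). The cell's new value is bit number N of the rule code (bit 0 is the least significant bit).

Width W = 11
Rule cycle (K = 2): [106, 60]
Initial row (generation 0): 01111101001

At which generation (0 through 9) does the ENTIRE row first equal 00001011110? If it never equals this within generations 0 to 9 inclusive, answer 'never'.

Gen 0: 01111101001
Gen 1 (rule 106): 11000110010
Gen 2 (rule 60): 10100101011
Gen 3 (rule 106): 01001010111
Gen 4 (rule 60): 01101111100
Gen 5 (rule 106): 11111000100
Gen 6 (rule 60): 10000100110
Gen 7 (rule 106): 00001001110
Gen 8 (rule 60): 00001101001
Gen 9 (rule 106): 00011110010

Answer: never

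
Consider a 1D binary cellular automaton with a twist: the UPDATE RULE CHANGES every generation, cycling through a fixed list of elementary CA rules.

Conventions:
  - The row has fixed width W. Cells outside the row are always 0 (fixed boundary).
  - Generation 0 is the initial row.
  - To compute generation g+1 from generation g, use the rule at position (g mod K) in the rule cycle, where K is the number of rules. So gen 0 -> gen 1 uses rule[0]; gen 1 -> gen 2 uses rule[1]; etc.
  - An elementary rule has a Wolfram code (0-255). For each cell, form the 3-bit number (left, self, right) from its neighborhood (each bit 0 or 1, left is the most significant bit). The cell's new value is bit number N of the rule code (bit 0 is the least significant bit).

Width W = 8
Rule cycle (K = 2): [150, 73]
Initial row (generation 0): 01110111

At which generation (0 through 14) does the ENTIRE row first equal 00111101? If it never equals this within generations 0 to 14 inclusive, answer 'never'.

Answer: never

Derivation:
Gen 0: 01110111
Gen 1 (rule 150): 10100010
Gen 2 (rule 73): 00001000
Gen 3 (rule 150): 00011100
Gen 4 (rule 73): 11010101
Gen 5 (rule 150): 00010101
Gen 6 (rule 73): 11000000
Gen 7 (rule 150): 00100000
Gen 8 (rule 73): 10001111
Gen 9 (rule 150): 11010110
Gen 10 (rule 73): 11000110
Gen 11 (rule 150): 00101001
Gen 12 (rule 73): 10000000
Gen 13 (rule 150): 11000000
Gen 14 (rule 73): 11011111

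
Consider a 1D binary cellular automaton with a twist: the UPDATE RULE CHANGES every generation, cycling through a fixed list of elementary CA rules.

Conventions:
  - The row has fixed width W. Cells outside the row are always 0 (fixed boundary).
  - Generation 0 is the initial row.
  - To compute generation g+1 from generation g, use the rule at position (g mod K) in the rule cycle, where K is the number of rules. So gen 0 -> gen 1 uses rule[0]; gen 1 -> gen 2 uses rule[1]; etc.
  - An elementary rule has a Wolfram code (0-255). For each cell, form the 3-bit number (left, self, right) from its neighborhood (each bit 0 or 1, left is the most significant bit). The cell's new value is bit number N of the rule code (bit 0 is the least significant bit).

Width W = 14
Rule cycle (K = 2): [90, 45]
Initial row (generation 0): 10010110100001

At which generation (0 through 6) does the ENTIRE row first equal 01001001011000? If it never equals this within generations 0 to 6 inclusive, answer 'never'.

Answer: never

Derivation:
Gen 0: 10010110100001
Gen 1 (rule 90): 01100110010010
Gen 2 (rule 45): 01000100010010
Gen 3 (rule 90): 10101010101101
Gen 4 (rule 45): 11111111111011
Gen 5 (rule 90): 10000000001011
Gen 6 (rule 45): 10111111101110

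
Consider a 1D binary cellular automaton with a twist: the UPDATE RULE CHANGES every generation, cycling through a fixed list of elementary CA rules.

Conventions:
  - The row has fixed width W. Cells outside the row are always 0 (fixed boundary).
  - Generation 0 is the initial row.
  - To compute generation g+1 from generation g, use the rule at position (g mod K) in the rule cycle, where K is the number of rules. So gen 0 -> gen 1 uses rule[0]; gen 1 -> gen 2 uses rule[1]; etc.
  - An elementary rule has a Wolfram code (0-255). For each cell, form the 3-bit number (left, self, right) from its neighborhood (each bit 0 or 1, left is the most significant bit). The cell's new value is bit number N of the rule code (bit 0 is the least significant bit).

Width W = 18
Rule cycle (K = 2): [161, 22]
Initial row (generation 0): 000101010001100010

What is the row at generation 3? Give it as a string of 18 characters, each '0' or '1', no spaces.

Answer: 100101011100001001

Derivation:
Gen 0: 000101010001100010
Gen 1 (rule 161): 110010100100001000
Gen 2 (rule 22): 001110111110011100
Gen 3 (rule 161): 100101011100001001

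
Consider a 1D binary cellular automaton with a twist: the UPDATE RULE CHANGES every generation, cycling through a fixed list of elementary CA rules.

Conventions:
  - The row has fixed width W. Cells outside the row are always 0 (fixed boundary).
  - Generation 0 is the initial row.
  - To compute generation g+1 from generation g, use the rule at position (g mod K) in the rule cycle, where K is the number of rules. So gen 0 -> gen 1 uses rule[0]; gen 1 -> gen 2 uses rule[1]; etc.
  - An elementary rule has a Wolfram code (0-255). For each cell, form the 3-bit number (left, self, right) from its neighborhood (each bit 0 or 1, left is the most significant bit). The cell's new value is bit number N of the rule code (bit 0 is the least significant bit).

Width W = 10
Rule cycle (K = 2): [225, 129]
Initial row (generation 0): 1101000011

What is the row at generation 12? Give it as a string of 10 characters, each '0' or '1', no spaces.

Gen 0: 1101000011
Gen 1 (rule 225): 0110011001
Gen 2 (rule 129): 0000000000
Gen 3 (rule 225): 1111111111
Gen 4 (rule 129): 0111111110
Gen 5 (rule 225): 0011111110
Gen 6 (rule 129): 1001111100
Gen 7 (rule 225): 0000111101
Gen 8 (rule 129): 1110011000
Gen 9 (rule 225): 0110001011
Gen 10 (rule 129): 0000100000
Gen 11 (rule 225): 1110001111
Gen 12 (rule 129): 0100100110

Answer: 0100100110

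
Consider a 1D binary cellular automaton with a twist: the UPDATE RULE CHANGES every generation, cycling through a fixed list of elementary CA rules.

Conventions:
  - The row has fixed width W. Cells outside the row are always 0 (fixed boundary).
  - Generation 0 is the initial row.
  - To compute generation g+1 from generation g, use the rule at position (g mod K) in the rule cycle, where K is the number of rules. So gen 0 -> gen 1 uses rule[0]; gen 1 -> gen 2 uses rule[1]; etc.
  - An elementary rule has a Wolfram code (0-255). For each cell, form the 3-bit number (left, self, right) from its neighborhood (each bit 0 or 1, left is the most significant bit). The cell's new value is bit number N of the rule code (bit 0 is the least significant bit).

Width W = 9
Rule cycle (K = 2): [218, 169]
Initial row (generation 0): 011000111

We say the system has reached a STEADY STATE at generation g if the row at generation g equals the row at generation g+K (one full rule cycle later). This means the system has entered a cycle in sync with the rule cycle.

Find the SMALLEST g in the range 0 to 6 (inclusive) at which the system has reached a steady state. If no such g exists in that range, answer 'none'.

Answer: 6

Derivation:
Gen 0: 011000111
Gen 1 (rule 218): 111101111
Gen 2 (rule 169): 111011110
Gen 3 (rule 218): 111011111
Gen 4 (rule 169): 110111110
Gen 5 (rule 218): 110111111
Gen 6 (rule 169): 101111110
Gen 7 (rule 218): 001111111
Gen 8 (rule 169): 101111110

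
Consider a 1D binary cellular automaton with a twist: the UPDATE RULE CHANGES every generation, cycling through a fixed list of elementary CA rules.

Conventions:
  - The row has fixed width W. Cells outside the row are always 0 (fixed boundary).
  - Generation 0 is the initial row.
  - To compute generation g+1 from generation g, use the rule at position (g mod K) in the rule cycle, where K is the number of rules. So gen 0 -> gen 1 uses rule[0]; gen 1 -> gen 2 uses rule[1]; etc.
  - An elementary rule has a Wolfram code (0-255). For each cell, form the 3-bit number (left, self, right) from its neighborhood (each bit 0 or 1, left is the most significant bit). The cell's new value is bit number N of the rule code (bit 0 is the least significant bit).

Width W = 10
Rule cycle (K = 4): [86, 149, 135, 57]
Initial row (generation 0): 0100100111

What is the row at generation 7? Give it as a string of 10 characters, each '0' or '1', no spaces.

Answer: 1010111100

Derivation:
Gen 0: 0100100111
Gen 1 (rule 86): 1111111001
Gen 2 (rule 149): 0111110101
Gen 3 (rule 135): 1011100101
Gen 4 (rule 57): 0110010010
Gen 5 (rule 86): 1011111111
Gen 6 (rule 149): 1001111110
Gen 7 (rule 135): 1010111100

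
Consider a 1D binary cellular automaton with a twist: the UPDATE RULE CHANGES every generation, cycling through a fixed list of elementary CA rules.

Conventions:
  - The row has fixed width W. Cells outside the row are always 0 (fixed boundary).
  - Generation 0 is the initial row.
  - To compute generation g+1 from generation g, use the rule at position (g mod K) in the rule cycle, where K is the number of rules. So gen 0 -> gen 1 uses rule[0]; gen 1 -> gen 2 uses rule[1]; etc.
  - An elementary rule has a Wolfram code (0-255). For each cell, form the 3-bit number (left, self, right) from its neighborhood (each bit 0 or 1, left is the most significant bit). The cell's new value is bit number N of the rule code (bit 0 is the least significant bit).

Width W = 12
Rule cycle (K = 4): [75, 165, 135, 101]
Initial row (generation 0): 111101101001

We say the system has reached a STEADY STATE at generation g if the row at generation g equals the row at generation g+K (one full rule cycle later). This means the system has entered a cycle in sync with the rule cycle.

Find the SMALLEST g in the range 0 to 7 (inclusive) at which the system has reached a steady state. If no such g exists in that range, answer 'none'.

Gen 0: 111101101001
Gen 1 (rule 75): 100101100010
Gen 2 (rule 165): 100110001010
Gen 3 (rule 135): 101000111010
Gen 4 (rule 101): 111010001110
Gen 5 (rule 75): 101000111010
Gen 6 (rule 165): 111010010110
Gen 7 (rule 135): 010010110000
Gen 8 (rule 101): 010011010111
Gen 9 (rule 75): 100111000101
Gen 10 (rule 165): 100010010111
Gen 11 (rule 135): 101110110010

Answer: none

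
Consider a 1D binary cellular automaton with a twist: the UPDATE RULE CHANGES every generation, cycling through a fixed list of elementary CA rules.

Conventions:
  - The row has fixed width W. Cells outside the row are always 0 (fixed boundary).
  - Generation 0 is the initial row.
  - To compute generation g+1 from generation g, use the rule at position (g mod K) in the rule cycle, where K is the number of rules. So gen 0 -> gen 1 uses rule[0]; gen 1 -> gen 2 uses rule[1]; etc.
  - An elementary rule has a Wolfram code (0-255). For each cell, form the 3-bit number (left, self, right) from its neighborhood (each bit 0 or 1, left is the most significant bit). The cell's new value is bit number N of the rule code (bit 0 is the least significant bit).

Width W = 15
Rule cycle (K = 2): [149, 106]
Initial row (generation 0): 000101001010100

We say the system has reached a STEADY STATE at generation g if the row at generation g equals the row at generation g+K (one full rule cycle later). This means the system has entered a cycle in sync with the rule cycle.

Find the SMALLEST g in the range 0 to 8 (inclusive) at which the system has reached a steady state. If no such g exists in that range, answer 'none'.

Gen 0: 000101001010100
Gen 1 (rule 149): 110101101010111
Gen 2 (rule 106): 111011110101101
Gen 3 (rule 149): 010001100100001
Gen 4 (rule 106): 100011101000010
Gen 5 (rule 149): 111001001111011
Gen 6 (rule 106): 101010011001111
Gen 7 (rule 149): 101011000100110
Gen 8 (rule 106): 010111001001110
Gen 9 (rule 149): 010010101100101
Gen 10 (rule 106): 100101011101010

Answer: none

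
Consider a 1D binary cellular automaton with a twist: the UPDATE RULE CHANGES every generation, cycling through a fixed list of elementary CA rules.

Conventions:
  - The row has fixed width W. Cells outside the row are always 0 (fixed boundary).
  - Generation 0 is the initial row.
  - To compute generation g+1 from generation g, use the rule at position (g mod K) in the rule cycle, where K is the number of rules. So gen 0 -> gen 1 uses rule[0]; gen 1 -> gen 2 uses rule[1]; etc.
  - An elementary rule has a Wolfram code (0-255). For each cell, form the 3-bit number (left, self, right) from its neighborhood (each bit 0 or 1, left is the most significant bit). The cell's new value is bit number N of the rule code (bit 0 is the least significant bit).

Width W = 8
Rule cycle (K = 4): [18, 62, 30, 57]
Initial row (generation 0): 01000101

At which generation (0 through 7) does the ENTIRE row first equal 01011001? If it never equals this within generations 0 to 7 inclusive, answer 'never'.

Gen 0: 01000101
Gen 1 (rule 18): 10101000
Gen 2 (rule 62): 11111100
Gen 3 (rule 30): 10000010
Gen 4 (rule 57): 01111001
Gen 5 (rule 18): 10000110
Gen 6 (rule 62): 11001101
Gen 7 (rule 30): 10111001

Answer: never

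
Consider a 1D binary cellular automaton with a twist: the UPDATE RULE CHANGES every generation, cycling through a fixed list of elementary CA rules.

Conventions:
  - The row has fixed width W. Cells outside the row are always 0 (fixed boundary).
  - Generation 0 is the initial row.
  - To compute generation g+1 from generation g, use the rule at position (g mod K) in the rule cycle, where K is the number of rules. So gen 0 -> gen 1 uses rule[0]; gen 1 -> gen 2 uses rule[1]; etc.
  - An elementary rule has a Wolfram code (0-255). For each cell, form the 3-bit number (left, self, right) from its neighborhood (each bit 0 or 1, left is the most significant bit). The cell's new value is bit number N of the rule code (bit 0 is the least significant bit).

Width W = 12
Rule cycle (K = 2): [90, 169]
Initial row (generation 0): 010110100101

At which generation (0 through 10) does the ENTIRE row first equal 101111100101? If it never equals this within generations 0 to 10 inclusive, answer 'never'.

Answer: 7

Derivation:
Gen 0: 010110100101
Gen 1 (rule 90): 100110011000
Gen 2 (rule 169): 000100010011
Gen 3 (rule 90): 001010101111
Gen 4 (rule 169): 100101011110
Gen 5 (rule 90): 011000010011
Gen 6 (rule 169): 010011000010
Gen 7 (rule 90): 101111100101
Gen 8 (rule 169): 011111000010
Gen 9 (rule 90): 110001100101
Gen 10 (rule 169): 100101000010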